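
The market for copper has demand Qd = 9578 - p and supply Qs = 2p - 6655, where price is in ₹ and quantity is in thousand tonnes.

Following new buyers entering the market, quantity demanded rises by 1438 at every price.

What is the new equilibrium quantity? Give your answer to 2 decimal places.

Original equilibrium: 9578 - p = 2p - 6655 gives 16233 = 3p, so p = 5411 and Q = 4167.
After the shift, demand is Qd = 11016 - p and supply is Qs = 2p - 6655.
New equilibrium: 11016 - p = 2p - 6655 ⇒ 17671 = 3p ⇒ p = 17671/3 ≈ 5890.3333, Q = 15377/3 ≈ 5125.6667.

5125.67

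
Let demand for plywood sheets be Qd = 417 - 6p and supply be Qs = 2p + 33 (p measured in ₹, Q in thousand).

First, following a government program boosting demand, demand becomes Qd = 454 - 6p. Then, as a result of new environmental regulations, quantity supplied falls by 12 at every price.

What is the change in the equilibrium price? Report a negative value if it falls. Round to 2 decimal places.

Initially, 417 - 6p = 2p + 33, so 384 = 8p and p = 48, Q = 129.
With the change applied: demand Qd = 454 - 6p, supply Qs = 2p + 21.
Setting them equal: 454 - 6p = 2p + 21 → 433 = 8p, so p = 54.125 and Q = 129.25.
Δp = 54.125 − 48 = +6.13.

+6.13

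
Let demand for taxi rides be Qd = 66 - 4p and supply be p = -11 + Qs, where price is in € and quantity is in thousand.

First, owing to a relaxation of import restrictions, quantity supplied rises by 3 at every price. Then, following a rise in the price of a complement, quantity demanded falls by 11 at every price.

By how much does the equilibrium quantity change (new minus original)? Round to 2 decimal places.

Initially, 66 - 4p = p + 11, so 55 = 5p and p = 11, Q = 22.
The new curves are Qd = 55 - 4p (demand) and Qs = p + 14 (supply).
New equilibrium: 55 - 4p = p + 14 ⇒ 41 = 5p ⇒ p = 8.2, Q = 22.2.
ΔQ = 22.2 − 22 = +0.20.

+0.20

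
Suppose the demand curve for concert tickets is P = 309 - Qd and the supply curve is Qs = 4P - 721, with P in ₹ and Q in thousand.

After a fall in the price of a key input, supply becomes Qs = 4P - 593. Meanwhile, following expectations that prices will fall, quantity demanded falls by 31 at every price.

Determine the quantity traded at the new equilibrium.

Original equilibrium: 309 - P = 4P - 721 gives 1030 = 5P, so P = 206 and Q = 103.
The shock moves the curves to Qd = 278 - P and Qs = 4P - 593.
Clearing the new market: 278 - P = 4P - 593, so P = 174.2 and Q = 103.8.

103.8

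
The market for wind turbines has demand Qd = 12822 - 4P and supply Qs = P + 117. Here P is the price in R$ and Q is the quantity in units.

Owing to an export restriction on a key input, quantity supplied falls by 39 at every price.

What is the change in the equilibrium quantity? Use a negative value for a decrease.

Before the shock: 12822 - 4P = P + 117 ⇒ 12705 = 5P ⇒ P = 2541, Q = 2658.
With the change applied: demand Qd = 12822 - 4P, supply Qs = P + 78.
Clearing the new market: 12822 - 4P = P + 78, so P = 2548.8 and Q = 2626.8.
ΔQ = 2626.8 − 2658 = -31.2.

-31.2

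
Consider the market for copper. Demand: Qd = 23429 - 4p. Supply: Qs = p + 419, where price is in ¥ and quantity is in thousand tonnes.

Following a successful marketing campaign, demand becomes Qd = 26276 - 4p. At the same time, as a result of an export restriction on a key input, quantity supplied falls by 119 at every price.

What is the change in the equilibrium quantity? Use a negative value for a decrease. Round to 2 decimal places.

+474.20

Initially, 23429 - 4p = p + 419, so 23010 = 5p and p = 4602, Q = 5021.
The shock moves the curves to Qd = 26276 - 4p and Qs = p + 300.
Setting them equal: 26276 - 4p = p + 300 → 25976 = 5p, so p = 5195.2 and Q = 5495.2.
ΔQ = 5495.2 − 5021 = +474.20.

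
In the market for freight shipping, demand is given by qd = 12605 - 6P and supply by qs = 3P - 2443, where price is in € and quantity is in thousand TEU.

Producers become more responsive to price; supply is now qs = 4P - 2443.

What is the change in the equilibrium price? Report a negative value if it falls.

-167.2

Before the shock: 12605 - 6P = 3P - 2443 ⇒ 15048 = 9P ⇒ P = 1672, q = 2573.
The shock moves the curves to qd = 12605 - 6P and qs = 4P - 2443.
New equilibrium: 12605 - 6P = 4P - 2443 ⇒ 15048 = 10P ⇒ P = 1504.8, q = 3576.2.
ΔP = 1504.8 − 1672 = -167.2.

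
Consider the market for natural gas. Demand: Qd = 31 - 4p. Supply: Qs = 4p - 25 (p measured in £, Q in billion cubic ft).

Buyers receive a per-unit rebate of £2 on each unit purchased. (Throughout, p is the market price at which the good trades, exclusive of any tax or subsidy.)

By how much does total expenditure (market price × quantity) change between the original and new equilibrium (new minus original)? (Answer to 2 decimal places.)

Before the shock: 31 - 4p = 4p - 25 ⇒ 56 = 8p ⇒ p = 7, Q = 3.
Since buyers' out-of-pocket price is the market price minus the rebate, the effective demand curve becomes Qd = 39 - 4p.
New equilibrium: 39 - 4p = 4p - 25 ⇒ 64 = 8p ⇒ p = 8, Q = 7.
Expenditure moves from 7×3 = 21 to 8×7 = 56; change = +35.00.

+35.00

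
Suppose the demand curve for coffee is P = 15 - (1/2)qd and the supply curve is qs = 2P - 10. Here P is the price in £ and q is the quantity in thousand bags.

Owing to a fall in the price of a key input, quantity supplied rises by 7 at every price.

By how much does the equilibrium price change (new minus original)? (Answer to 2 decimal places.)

-1.75

Initially, 30 - 2P = 2P - 10, so 40 = 4P and P = 10, q = 10.
After the shift, demand is qd = 30 - 2P and supply is qs = 2P - 3.
Setting them equal: 30 - 2P = 2P - 3 → 33 = 4P, so P = 8.25 and q = 13.5.
ΔP = 8.25 − 10 = -1.75.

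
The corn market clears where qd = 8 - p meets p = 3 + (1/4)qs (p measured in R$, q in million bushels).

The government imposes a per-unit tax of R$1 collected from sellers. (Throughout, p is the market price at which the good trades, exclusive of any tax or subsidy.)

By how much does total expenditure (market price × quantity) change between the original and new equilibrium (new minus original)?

Before the shock: 8 - p = 4p - 12 ⇒ 20 = 5p ⇒ p = 4, q = 4.
Since sellers keep the price net of the tax, the effective supply curve becomes qs = 4p - 16.
New equilibrium: 8 - p = 4p - 16 ⇒ 24 = 5p ⇒ p = 4.8, q = 3.2.
Expenditure moves from 4×4 = 16 to 4.8×3.2 = 15.36; change = -0.64.

-0.64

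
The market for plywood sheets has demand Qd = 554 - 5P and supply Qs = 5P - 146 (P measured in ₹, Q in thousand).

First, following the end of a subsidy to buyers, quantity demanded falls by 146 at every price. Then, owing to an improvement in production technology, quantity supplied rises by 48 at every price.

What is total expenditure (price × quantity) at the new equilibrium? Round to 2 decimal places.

7843.00

Before the shock: 554 - 5P = 5P - 146 ⇒ 700 = 10P ⇒ P = 70, Q = 204.
With the change applied: demand Qd = 408 - 5P, supply Qs = 5P - 98.
Equate the new curves: 408 - 5P = 5P - 98, giving 506 = 10P, P = 50.6, Q = 155.
New expenditure = 50.6 × 155 = 7843.00.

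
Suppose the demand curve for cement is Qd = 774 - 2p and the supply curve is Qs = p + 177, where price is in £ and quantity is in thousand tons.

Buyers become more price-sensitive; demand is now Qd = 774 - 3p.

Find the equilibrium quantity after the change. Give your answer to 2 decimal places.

Solve the original market: 774 - 2p = p + 177, hence p = 199 and Q = 376.
After the shift, demand is Qd = 774 - 3p and supply is Qs = p + 177.
Clearing the new market: 774 - 3p = p + 177, so p = 149.25 and Q = 326.25.

326.25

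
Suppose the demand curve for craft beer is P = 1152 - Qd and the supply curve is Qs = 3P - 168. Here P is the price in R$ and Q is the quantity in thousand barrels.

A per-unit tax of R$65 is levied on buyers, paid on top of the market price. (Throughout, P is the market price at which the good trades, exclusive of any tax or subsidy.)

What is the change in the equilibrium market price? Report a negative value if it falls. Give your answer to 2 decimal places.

Initially, 1152 - P = 3P - 168, so 1320 = 4P and P = 330, Q = 822.
Since buyers pay the price plus the tax, the effective demand curve becomes Qd = 1087 - P.
Setting them equal: 1087 - P = 3P - 168 → 1255 = 4P, so P = 313.75 and Q = 773.25.
ΔP = 313.75 − 330 = -16.25.

-16.25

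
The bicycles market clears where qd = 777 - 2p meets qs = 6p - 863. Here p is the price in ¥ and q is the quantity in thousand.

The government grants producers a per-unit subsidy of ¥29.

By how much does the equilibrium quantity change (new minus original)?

+43.5

Before the shock: 777 - 2p = 6p - 863 ⇒ 1640 = 8p ⇒ p = 205, q = 367.
Since sellers receive the price plus the subsidy, the effective supply curve becomes qs = 6p - 689.
New equilibrium: 777 - 2p = 6p - 689 ⇒ 1466 = 8p ⇒ p = 183.25, q = 410.5.
Δq = 410.5 − 367 = +43.5.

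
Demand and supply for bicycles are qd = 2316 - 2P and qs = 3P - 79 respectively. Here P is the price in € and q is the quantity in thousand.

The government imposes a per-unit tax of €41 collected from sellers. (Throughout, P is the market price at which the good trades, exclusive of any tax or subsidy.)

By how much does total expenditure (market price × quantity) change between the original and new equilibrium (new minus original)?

+8629.68

Solve the original market: 2316 - 2P = 3P - 79, hence P = 479 and q = 1358.
Since sellers keep the price net of the tax, the effective supply curve becomes qs = 3P - 202.
New equilibrium: 2316 - 2P = 3P - 202 ⇒ 2518 = 5P ⇒ P = 503.6, q = 1308.8.
Expenditure moves from 479×1358 = 650482 to 503.6×1308.8 = 659111.68; change = +8629.68.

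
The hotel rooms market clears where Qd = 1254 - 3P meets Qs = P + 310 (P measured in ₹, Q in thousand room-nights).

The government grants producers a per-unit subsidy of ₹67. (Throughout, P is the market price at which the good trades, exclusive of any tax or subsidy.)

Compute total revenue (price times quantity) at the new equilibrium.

Original equilibrium: 1254 - 3P = P + 310 gives 944 = 4P, so P = 236 and Q = 546.
Since sellers receive the price plus the subsidy, the effective supply curve becomes Qs = P + 377.
Clearing the new market: 1254 - 3P = P + 377, so P = 219.25 and Q = 596.25.
New expenditure = 219.25 × 596.25 = 130727.8125.

130727.8125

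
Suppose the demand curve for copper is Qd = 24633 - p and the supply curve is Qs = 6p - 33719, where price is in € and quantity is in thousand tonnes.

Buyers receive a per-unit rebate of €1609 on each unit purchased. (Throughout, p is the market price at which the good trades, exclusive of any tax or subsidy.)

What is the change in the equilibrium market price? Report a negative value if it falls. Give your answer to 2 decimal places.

Before the shock: 24633 - p = 6p - 33719 ⇒ 58352 = 7p ⇒ p = 8336, Q = 16297.
Since buyers' out-of-pocket price is the market price minus the rebate, the effective demand curve becomes Qd = 26242 - p.
Clearing the new market: 26242 - p = 6p - 33719, so p = 59961/7 ≈ 8565.8571 and Q = 123733/7 ≈ 17676.1429.
Δp = 8565.8571 − 8336 = +229.86.

+229.86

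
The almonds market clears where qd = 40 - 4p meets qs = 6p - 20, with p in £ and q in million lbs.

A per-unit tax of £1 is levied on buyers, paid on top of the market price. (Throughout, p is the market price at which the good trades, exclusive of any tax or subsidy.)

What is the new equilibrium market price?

5.6

Solve the original market: 40 - 4p = 6p - 20, hence p = 6 and q = 16.
Since buyers pay the price plus the tax, the effective demand curve becomes qd = 36 - 4p.
Setting them equal: 36 - 4p = 6p - 20 → 56 = 10p, so p = 5.6 and q = 13.6.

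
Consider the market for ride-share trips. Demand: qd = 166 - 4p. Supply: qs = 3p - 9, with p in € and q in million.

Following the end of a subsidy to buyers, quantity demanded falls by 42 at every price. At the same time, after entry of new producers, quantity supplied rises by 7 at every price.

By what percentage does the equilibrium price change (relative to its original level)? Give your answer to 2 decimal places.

Initially, 166 - 4p = 3p - 9, so 175 = 7p and p = 25, q = 66.
With the change applied: demand qd = 124 - 4p, supply qs = 3p - 2.
Equate the new curves: 124 - 4p = 3p - 2, giving 126 = 7p, p = 18, q = 52.
%Δp = (18 − 25) / 25 × 100 = -28.00%.

-28.00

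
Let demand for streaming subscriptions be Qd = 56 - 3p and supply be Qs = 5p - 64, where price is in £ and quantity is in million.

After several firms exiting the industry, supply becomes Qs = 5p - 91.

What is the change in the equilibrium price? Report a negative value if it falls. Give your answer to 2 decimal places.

+3.38

Initially, 56 - 3p = 5p - 64, so 120 = 8p and p = 15, Q = 11.
With the change applied: demand Qd = 56 - 3p, supply Qs = 5p - 91.
New equilibrium: 56 - 3p = 5p - 91 ⇒ 147 = 8p ⇒ p = 18.375, Q = 0.875.
Δp = 18.375 − 15 = +3.38.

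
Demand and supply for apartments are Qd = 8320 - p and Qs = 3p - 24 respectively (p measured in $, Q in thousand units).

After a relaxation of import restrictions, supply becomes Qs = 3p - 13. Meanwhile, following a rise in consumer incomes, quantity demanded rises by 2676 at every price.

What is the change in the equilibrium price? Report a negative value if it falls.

Solve the original market: 8320 - p = 3p - 24, hence p = 2086 and Q = 6234.
The new curves are Qd = 10996 - p (demand) and Qs = 3p - 13 (supply).
Clearing the new market: 10996 - p = 3p - 13, so p = 2752.25 and Q = 8243.75.
Δp = 2752.25 − 2086 = +666.25.

+666.25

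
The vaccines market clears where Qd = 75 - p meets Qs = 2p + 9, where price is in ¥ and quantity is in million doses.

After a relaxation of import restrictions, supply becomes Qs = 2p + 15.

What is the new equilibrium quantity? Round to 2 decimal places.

Before the shock: 75 - p = 2p + 9 ⇒ 66 = 3p ⇒ p = 22, Q = 53.
The shock moves the curves to Qd = 75 - p and Qs = 2p + 15.
Setting them equal: 75 - p = 2p + 15 → 60 = 3p, so p = 20 and Q = 55.

55.00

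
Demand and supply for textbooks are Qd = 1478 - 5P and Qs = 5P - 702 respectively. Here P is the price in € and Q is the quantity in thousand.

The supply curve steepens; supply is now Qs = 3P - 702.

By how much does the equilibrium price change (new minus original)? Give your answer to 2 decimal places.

Before the shock: 1478 - 5P = 5P - 702 ⇒ 2180 = 10P ⇒ P = 218, Q = 388.
The new curves are Qd = 1478 - 5P (demand) and Qs = 3P - 702 (supply).
Equate the new curves: 1478 - 5P = 3P - 702, giving 2180 = 8P, P = 272.5, Q = 115.5.
ΔP = 272.5 − 218 = +54.50.

+54.50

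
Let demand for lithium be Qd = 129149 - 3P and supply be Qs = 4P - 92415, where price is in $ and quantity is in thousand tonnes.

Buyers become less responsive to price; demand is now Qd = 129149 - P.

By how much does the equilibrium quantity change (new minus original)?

Initially, 129149 - 3P = 4P - 92415, so 221564 = 7P and P = 31652, Q = 34193.
After the shift, demand is Qd = 129149 - P and supply is Qs = 4P - 92415.
Setting them equal: 129149 - P = 4P - 92415 → 221564 = 5P, so P = 44312.8 and Q = 84836.2.
ΔQ = 84836.2 − 34193 = +50643.2.

+50643.2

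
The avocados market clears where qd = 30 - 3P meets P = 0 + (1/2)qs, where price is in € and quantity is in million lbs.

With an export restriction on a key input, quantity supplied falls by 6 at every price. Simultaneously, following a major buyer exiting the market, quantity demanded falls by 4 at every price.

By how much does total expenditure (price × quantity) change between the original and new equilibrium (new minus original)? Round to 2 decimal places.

-28.48

Initially, 30 - 3P = 2P, so 30 = 5P and P = 6, q = 12.
The new curves are qd = 26 - 3P (demand) and qs = 2P - 6 (supply).
New equilibrium: 26 - 3P = 2P - 6 ⇒ 32 = 5P ⇒ P = 6.4, q = 6.8.
Expenditure moves from 6×12 = 72 to 6.4×6.8 = 43.52; change = -28.48.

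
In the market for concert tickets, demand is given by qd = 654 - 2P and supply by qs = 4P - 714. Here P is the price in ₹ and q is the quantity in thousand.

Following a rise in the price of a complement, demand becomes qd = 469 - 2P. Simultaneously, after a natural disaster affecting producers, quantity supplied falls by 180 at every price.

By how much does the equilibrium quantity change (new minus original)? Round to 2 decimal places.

-183.33

Original equilibrium: 654 - 2P = 4P - 714 gives 1368 = 6P, so P = 228 and q = 198.
With the change applied: demand qd = 469 - 2P, supply qs = 4P - 894.
New equilibrium: 469 - 2P = 4P - 894 ⇒ 1363 = 6P ⇒ P = 1363/6 ≈ 227.1667, q = 44/3 ≈ 14.6667.
Δq = 14.6667 − 198 = -183.33.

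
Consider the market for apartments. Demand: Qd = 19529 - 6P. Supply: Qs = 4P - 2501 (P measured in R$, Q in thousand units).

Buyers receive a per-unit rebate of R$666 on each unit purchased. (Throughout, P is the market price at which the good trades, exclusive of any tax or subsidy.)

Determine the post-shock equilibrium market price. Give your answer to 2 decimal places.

2602.60

Initially, 19529 - 6P = 4P - 2501, so 22030 = 10P and P = 2203, Q = 6311.
Since buyers' out-of-pocket price is the market price minus the rebate, the effective demand curve becomes Qd = 23525 - 6P.
Clearing the new market: 23525 - 6P = 4P - 2501, so P = 2602.6 and Q = 7909.4.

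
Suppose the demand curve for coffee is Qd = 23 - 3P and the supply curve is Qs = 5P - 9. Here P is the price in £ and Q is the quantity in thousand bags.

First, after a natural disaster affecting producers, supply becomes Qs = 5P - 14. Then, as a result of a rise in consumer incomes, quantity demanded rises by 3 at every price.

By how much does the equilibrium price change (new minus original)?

+1

Before the shock: 23 - 3P = 5P - 9 ⇒ 32 = 8P ⇒ P = 4, Q = 11.
The shock moves the curves to Qd = 26 - 3P and Qs = 5P - 14.
Equate the new curves: 26 - 3P = 5P - 14, giving 40 = 8P, P = 5, Q = 11.
ΔP = 5 − 4 = +1.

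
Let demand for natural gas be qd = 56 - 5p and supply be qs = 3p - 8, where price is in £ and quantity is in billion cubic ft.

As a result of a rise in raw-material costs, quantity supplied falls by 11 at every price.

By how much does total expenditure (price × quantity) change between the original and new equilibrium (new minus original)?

-42.453125

Original equilibrium: 56 - 5p = 3p - 8 gives 64 = 8p, so p = 8 and q = 16.
With the change applied: demand qd = 56 - 5p, supply qs = 3p - 19.
New equilibrium: 56 - 5p = 3p - 19 ⇒ 75 = 8p ⇒ p = 9.375, q = 9.125.
Expenditure moves from 8×16 = 128 to 9.375×9.125 = 85.546875; change = -42.453125.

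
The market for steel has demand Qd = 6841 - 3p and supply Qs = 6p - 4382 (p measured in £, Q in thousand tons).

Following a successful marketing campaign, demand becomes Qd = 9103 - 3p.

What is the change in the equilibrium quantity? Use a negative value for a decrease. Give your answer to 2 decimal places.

Initially, 6841 - 3p = 6p - 4382, so 11223 = 9p and p = 1247, Q = 3100.
The shock moves the curves to Qd = 9103 - 3p and Qs = 6p - 4382.
New equilibrium: 9103 - 3p = 6p - 4382 ⇒ 13485 = 9p ⇒ p = 4495/3 ≈ 1498.3333, Q = 4608.
ΔQ = 4608 − 3100 = +1508.00.

+1508.00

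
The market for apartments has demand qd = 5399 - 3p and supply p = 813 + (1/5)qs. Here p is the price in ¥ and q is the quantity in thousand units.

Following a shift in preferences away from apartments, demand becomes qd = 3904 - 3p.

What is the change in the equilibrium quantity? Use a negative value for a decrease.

-934.375

Initially, 5399 - 3p = 5p - 4065, so 9464 = 8p and p = 1183, q = 1850.
After the shift, demand is qd = 3904 - 3p and supply is qs = 5p - 4065.
Equate the new curves: 3904 - 3p = 5p - 4065, giving 7969 = 8p, p = 996.125, q = 915.625.
Δq = 915.625 − 1850 = -934.375.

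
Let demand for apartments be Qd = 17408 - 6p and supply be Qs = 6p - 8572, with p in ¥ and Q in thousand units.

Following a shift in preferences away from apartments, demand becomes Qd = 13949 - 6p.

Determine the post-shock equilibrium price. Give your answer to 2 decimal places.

Before the shock: 17408 - 6p = 6p - 8572 ⇒ 25980 = 12p ⇒ p = 2165, Q = 4418.
After the shift, demand is Qd = 13949 - 6p and supply is Qs = 6p - 8572.
New equilibrium: 13949 - 6p = 6p - 8572 ⇒ 22521 = 12p ⇒ p = 1876.75, Q = 2688.5.

1876.75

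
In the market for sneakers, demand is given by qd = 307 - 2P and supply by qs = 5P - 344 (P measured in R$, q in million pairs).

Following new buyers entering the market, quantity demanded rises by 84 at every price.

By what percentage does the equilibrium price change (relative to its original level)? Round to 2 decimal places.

Original equilibrium: 307 - 2P = 5P - 344 gives 651 = 7P, so P = 93 and q = 121.
With the change applied: demand qd = 391 - 2P, supply qs = 5P - 344.
Clearing the new market: 391 - 2P = 5P - 344, so P = 105 and q = 181.
%ΔP = (105 − 93) / 93 × 100 = +12.90%.

+12.90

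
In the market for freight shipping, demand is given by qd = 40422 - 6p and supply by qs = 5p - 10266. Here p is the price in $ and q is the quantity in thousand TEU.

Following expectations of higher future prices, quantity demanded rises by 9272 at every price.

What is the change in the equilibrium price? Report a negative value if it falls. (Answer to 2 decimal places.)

Before the shock: 40422 - 6p = 5p - 10266 ⇒ 50688 = 11p ⇒ p = 4608, q = 12774.
With the change applied: demand qd = 49694 - 6p, supply qs = 5p - 10266.
New equilibrium: 49694 - 6p = 5p - 10266 ⇒ 59960 = 11p ⇒ p = 59960/11 ≈ 5450.9091, q = 186874/11 ≈ 16988.5455.
Δp = 5450.9091 − 4608 = +842.91.

+842.91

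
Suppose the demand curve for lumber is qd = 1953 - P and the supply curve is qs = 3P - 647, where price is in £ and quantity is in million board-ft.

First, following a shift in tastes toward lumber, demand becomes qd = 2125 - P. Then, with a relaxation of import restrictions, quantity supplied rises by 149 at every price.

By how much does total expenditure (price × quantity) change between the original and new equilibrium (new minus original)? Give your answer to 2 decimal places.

+116510.69

Solve the original market: 1953 - P = 3P - 647, hence P = 650 and q = 1303.
The shock moves the curves to qd = 2125 - P and qs = 3P - 498.
New equilibrium: 2125 - P = 3P - 498 ⇒ 2623 = 4P ⇒ P = 655.75, q = 1469.25.
Expenditure moves from 650×1303 = 846950 to 655.75×1469.25 = 963460.6875; change = +116510.69.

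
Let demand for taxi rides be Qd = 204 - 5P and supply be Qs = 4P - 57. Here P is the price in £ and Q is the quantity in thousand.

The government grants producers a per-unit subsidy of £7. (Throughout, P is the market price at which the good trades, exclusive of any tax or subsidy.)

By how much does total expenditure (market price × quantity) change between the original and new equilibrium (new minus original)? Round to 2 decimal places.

Solve the original market: 204 - 5P = 4P - 57, hence P = 29 and Q = 59.
Since sellers receive the price plus the subsidy, the effective supply curve becomes Qs = 4P - 29.
Clearing the new market: 204 - 5P = 4P - 29, so P = 233/9 ≈ 25.8889 and Q = 671/9 ≈ 74.5556.
Expenditure moves from 29×59 = 1711 to 25.8889×74.5556 = 1930.1605; change = +219.16.

+219.16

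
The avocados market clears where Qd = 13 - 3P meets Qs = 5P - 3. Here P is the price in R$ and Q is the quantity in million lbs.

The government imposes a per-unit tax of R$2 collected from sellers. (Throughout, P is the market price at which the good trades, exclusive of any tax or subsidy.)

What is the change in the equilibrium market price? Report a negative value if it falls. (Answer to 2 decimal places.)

Solve the original market: 13 - 3P = 5P - 3, hence P = 2 and Q = 7.
Since sellers keep the price net of the tax, the effective supply curve becomes Qs = 5P - 13.
Setting them equal: 13 - 3P = 5P - 13 → 26 = 8P, so P = 3.25 and Q = 3.25.
ΔP = 3.25 − 2 = +1.25.

+1.25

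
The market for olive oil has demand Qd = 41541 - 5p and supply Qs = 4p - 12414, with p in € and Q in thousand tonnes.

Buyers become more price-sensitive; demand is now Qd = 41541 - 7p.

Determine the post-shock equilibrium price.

Original equilibrium: 41541 - 5p = 4p - 12414 gives 53955 = 9p, so p = 5995 and Q = 11566.
The new curves are Qd = 41541 - 7p (demand) and Qs = 4p - 12414 (supply).
Equate the new curves: 41541 - 7p = 4p - 12414, giving 53955 = 11p, p = 4905, Q = 7206.

4905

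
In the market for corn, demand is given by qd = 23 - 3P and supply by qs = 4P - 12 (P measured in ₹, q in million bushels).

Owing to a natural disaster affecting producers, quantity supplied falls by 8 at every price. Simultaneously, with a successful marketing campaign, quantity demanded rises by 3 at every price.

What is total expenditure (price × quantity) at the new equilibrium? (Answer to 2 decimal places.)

Initially, 23 - 3P = 4P - 12, so 35 = 7P and P = 5, q = 8.
With the change applied: demand qd = 26 - 3P, supply qs = 4P - 20.
Equate the new curves: 26 - 3P = 4P - 20, giving 46 = 7P, P = 46/7 ≈ 6.5714, q = 44/7 ≈ 6.2857.
New expenditure = 6.5714 × 6.2857 = 41.31.

41.31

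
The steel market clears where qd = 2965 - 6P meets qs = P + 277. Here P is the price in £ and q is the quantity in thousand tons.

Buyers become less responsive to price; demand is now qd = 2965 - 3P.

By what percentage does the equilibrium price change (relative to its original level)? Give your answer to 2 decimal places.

+75.00

Before the shock: 2965 - 6P = P + 277 ⇒ 2688 = 7P ⇒ P = 384, q = 661.
After the shift, demand is qd = 2965 - 3P and supply is qs = P + 277.
Equate the new curves: 2965 - 3P = P + 277, giving 2688 = 4P, P = 672, q = 949.
%ΔP = (672 − 384) / 384 × 100 = +75.00%.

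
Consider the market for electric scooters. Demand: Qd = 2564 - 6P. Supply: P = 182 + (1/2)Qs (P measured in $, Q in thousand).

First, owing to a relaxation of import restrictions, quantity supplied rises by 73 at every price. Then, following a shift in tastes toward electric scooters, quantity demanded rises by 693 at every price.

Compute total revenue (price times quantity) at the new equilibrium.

264326

Original equilibrium: 2564 - 6P = 2P - 364 gives 2928 = 8P, so P = 366 and Q = 368.
The shock moves the curves to Qd = 3257 - 6P and Qs = 2P - 291.
New equilibrium: 3257 - 6P = 2P - 291 ⇒ 3548 = 8P ⇒ P = 443.5, Q = 596.
New expenditure = 443.5 × 596 = 264326.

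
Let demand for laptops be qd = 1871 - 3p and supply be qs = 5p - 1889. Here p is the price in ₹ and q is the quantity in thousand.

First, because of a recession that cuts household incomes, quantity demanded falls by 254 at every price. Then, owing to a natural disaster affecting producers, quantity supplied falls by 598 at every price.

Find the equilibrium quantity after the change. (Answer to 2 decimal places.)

78.00

Original equilibrium: 1871 - 3p = 5p - 1889 gives 3760 = 8p, so p = 470 and q = 461.
With the change applied: demand qd = 1617 - 3p, supply qs = 5p - 2487.
Equate the new curves: 1617 - 3p = 5p - 2487, giving 4104 = 8p, p = 513, q = 78.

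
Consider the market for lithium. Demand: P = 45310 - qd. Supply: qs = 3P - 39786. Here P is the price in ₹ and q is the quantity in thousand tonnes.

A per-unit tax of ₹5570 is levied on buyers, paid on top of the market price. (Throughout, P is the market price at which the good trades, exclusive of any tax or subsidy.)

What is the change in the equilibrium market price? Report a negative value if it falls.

Initially, 45310 - P = 3P - 39786, so 85096 = 4P and P = 21274, q = 24036.
Since buyers pay the price plus the tax, the effective demand curve becomes qd = 39740 - P.
Clearing the new market: 39740 - P = 3P - 39786, so P = 19881.5 and q = 19858.5.
ΔP = 19881.5 − 21274 = -1392.5.

-1392.5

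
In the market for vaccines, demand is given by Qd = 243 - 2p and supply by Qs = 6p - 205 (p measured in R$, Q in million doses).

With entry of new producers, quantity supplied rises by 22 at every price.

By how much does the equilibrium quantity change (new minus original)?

+5.5

Initially, 243 - 2p = 6p - 205, so 448 = 8p and p = 56, Q = 131.
The shock moves the curves to Qd = 243 - 2p and Qs = 6p - 183.
Equate the new curves: 243 - 2p = 6p - 183, giving 426 = 8p, p = 53.25, Q = 136.5.
ΔQ = 136.5 − 131 = +5.5.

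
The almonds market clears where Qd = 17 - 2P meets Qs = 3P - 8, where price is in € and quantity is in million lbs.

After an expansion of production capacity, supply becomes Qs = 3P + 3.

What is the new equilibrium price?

2.8

Original equilibrium: 17 - 2P = 3P - 8 gives 25 = 5P, so P = 5 and Q = 7.
The shock moves the curves to Qd = 17 - 2P and Qs = 3P + 3.
Setting them equal: 17 - 2P = 3P + 3 → 14 = 5P, so P = 2.8 and Q = 11.4.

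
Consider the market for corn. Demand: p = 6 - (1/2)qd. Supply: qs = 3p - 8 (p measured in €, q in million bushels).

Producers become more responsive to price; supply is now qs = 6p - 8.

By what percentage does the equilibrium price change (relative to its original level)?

-37.5

Solve the original market: 12 - 2p = 3p - 8, hence p = 4 and q = 4.
With the change applied: demand qd = 12 - 2p, supply qs = 6p - 8.
Equate the new curves: 12 - 2p = 6p - 8, giving 20 = 8p, p = 2.5, q = 7.
%Δp = (2.5 − 4) / 4 × 100 = -37.5%.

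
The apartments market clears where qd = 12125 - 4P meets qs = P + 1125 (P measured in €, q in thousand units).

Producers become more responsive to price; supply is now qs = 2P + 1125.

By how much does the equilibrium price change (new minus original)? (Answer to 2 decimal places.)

Original equilibrium: 12125 - 4P = P + 1125 gives 11000 = 5P, so P = 2200 and q = 3325.
With the change applied: demand qd = 12125 - 4P, supply qs = 2P + 1125.
Clearing the new market: 12125 - 4P = 2P + 1125, so P = 5500/3 ≈ 1833.3333 and q = 14375/3 ≈ 4791.6667.
ΔP = 1833.3333 − 2200 = -366.67.

-366.67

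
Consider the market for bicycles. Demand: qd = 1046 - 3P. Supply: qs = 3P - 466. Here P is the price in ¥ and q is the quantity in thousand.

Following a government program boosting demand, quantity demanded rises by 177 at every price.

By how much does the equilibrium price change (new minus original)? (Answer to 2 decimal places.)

Solve the original market: 1046 - 3P = 3P - 466, hence P = 252 and q = 290.
The new curves are qd = 1223 - 3P (demand) and qs = 3P - 466 (supply).
New equilibrium: 1223 - 3P = 3P - 466 ⇒ 1689 = 6P ⇒ P = 281.5, q = 378.5.
ΔP = 281.5 − 252 = +29.50.

+29.50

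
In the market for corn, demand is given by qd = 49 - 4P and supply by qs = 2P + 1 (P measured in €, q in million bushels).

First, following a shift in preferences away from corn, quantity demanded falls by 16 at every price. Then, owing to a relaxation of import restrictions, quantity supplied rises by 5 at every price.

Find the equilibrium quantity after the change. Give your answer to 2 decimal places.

15.00

Before the shock: 49 - 4P = 2P + 1 ⇒ 48 = 6P ⇒ P = 8, q = 17.
The shock moves the curves to qd = 33 - 4P and qs = 2P + 6.
Setting them equal: 33 - 4P = 2P + 6 → 27 = 6P, so P = 4.5 and q = 15.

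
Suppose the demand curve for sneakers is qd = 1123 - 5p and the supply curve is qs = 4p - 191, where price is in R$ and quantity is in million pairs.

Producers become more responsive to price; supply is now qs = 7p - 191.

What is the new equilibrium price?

109.5

Initially, 1123 - 5p = 4p - 191, so 1314 = 9p and p = 146, q = 393.
After the shift, demand is qd = 1123 - 5p and supply is qs = 7p - 191.
Equate the new curves: 1123 - 5p = 7p - 191, giving 1314 = 12p, p = 109.5, q = 575.5.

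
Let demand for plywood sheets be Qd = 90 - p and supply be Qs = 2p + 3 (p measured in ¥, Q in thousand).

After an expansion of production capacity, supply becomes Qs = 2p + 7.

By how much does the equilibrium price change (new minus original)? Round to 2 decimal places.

Initially, 90 - p = 2p + 3, so 87 = 3p and p = 29, Q = 61.
The shock moves the curves to Qd = 90 - p and Qs = 2p + 7.
Clearing the new market: 90 - p = 2p + 7, so p = 83/3 ≈ 27.6667 and Q = 187/3 ≈ 62.3333.
Δp = 27.6667 − 29 = -1.33.

-1.33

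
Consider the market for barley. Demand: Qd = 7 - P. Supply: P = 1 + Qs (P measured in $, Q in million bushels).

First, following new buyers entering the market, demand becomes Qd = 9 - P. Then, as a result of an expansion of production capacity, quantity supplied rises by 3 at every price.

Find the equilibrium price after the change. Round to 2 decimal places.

Original equilibrium: 7 - P = P - 1 gives 8 = 2P, so P = 4 and Q = 3.
With the change applied: demand Qd = 9 - P, supply Qs = P + 2.
Clearing the new market: 9 - P = P + 2, so P = 3.5 and Q = 5.5.

3.50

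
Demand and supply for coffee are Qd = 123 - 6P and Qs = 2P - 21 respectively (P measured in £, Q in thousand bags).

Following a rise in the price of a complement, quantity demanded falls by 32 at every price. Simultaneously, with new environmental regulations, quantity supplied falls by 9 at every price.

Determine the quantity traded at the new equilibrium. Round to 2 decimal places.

0.25

Before the shock: 123 - 6P = 2P - 21 ⇒ 144 = 8P ⇒ P = 18, Q = 15.
With the change applied: demand Qd = 91 - 6P, supply Qs = 2P - 30.
Setting them equal: 91 - 6P = 2P - 30 → 121 = 8P, so P = 15.125 and Q = 0.25.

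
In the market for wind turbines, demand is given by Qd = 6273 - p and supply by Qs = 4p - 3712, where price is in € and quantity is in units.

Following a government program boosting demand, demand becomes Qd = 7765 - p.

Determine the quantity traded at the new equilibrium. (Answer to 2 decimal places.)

5469.60

Solve the original market: 6273 - p = 4p - 3712, hence p = 1997 and Q = 4276.
The shock moves the curves to Qd = 7765 - p and Qs = 4p - 3712.
Equate the new curves: 7765 - p = 4p - 3712, giving 11477 = 5p, p = 2295.4, Q = 5469.6.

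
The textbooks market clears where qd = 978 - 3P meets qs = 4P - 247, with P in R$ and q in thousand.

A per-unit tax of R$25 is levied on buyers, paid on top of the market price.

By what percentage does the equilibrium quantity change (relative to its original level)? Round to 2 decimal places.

Solve the original market: 978 - 3P = 4P - 247, hence P = 175 and q = 453.
Since buyers pay the price plus the tax, the effective demand curve becomes qd = 903 - 3P.
Equate the new curves: 903 - 3P = 4P - 247, giving 1150 = 7P, P = 1150/7 ≈ 164.2857, q = 2871/7 ≈ 410.1429.
%Δq = (410.1429 − 453) / 453 × 100 = -9.46%.

-9.46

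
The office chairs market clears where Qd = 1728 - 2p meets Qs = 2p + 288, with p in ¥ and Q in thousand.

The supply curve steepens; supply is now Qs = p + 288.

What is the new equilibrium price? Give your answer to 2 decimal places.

480.00

Original equilibrium: 1728 - 2p = 2p + 288 gives 1440 = 4p, so p = 360 and Q = 1008.
The new curves are Qd = 1728 - 2p (demand) and Qs = p + 288 (supply).
Equate the new curves: 1728 - 2p = p + 288, giving 1440 = 3p, p = 480, Q = 768.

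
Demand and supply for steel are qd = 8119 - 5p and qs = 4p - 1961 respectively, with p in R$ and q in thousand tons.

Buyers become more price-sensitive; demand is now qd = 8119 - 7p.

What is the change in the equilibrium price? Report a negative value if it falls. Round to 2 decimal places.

-203.64

Original equilibrium: 8119 - 5p = 4p - 1961 gives 10080 = 9p, so p = 1120 and q = 2519.
The new curves are qd = 8119 - 7p (demand) and qs = 4p - 1961 (supply).
Equate the new curves: 8119 - 7p = 4p - 1961, giving 10080 = 11p, p = 10080/11 ≈ 916.3636, q = 18749/11 ≈ 1704.4545.
Δp = 916.3636 − 1120 = -203.64.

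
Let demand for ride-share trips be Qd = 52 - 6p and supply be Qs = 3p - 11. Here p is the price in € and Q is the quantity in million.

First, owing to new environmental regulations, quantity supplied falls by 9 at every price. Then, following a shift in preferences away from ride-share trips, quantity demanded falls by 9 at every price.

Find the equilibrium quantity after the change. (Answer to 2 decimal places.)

Before the shock: 52 - 6p = 3p - 11 ⇒ 63 = 9p ⇒ p = 7, Q = 10.
With the change applied: demand Qd = 43 - 6p, supply Qs = 3p - 20.
Clearing the new market: 43 - 6p = 3p - 20, so p = 7 and Q = 1.

1.00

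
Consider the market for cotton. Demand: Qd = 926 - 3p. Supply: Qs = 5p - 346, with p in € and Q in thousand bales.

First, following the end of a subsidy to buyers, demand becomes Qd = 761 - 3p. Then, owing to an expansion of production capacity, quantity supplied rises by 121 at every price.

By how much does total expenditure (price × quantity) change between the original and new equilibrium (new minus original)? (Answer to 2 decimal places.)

Original equilibrium: 926 - 3p = 5p - 346 gives 1272 = 8p, so p = 159 and Q = 449.
After the shift, demand is Qd = 761 - 3p and supply is Qs = 5p - 225.
Setting them equal: 761 - 3p = 5p - 225 → 986 = 8p, so p = 123.25 and Q = 391.25.
Expenditure moves from 159×449 = 71391 to 123.25×391.25 = 48221.5625; change = -23169.44.

-23169.44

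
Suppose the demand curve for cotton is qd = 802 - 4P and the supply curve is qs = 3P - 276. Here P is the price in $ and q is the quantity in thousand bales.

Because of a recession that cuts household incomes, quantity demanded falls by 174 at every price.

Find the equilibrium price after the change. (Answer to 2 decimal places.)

Before the shock: 802 - 4P = 3P - 276 ⇒ 1078 = 7P ⇒ P = 154, q = 186.
With the change applied: demand qd = 628 - 4P, supply qs = 3P - 276.
Clearing the new market: 628 - 4P = 3P - 276, so P = 904/7 ≈ 129.1429 and q = 780/7 ≈ 111.4286.

129.14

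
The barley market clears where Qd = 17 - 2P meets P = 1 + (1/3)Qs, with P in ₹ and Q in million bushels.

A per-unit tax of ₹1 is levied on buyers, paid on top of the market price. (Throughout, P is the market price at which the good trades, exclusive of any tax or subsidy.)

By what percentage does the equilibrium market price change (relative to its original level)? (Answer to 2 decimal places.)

-10.00

Solve the original market: 17 - 2P = 3P - 3, hence P = 4 and Q = 9.
Since buyers pay the price plus the tax, the effective demand curve becomes Qd = 15 - 2P.
Equate the new curves: 15 - 2P = 3P - 3, giving 18 = 5P, P = 3.6, Q = 7.8.
%ΔP = (3.6 − 4) / 4 × 100 = -10.00%.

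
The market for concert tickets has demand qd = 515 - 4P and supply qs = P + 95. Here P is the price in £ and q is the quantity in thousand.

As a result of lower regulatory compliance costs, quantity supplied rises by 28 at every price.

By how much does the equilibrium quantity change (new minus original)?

+22.4

Initially, 515 - 4P = P + 95, so 420 = 5P and P = 84, q = 179.
With the change applied: demand qd = 515 - 4P, supply qs = P + 123.
Clearing the new market: 515 - 4P = P + 123, so P = 78.4 and q = 201.4.
Δq = 201.4 − 179 = +22.4.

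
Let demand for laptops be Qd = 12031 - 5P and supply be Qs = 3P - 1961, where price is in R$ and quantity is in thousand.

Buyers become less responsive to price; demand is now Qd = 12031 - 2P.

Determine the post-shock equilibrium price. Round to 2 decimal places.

2798.40

Solve the original market: 12031 - 5P = 3P - 1961, hence P = 1749 and Q = 3286.
The shock moves the curves to Qd = 12031 - 2P and Qs = 3P - 1961.
Clearing the new market: 12031 - 2P = 3P - 1961, so P = 2798.4 and Q = 6434.2.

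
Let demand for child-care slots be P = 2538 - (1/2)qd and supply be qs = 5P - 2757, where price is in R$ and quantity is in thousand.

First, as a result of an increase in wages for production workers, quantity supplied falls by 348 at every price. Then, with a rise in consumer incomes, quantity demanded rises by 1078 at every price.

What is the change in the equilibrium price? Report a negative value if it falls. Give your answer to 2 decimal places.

+203.71

Initially, 5076 - 2P = 5P - 2757, so 7833 = 7P and P = 1119, q = 2838.
The new curves are qd = 6154 - 2P (demand) and qs = 5P - 3105 (supply).
Equate the new curves: 6154 - 2P = 5P - 3105, giving 9259 = 7P, P = 9259/7 ≈ 1322.7143, q = 24560/7 ≈ 3508.5714.
ΔP = 1322.7143 − 1119 = +203.71.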